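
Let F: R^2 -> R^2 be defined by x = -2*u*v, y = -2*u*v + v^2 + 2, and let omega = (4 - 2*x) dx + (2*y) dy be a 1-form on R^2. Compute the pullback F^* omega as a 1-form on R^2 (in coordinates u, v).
F^* omega = (4*v*(-v^2 - 4)) du + (-12*u*v^2 - 16*u + 4*v^3 + 8*v) dv

Using F^*(f dg) = (f ∘ F) d(g ∘ F), substitute each coordinate x_i by F_i(u, v) in f_i, and replace dx_i by d F_i = (∂F_i/∂u) du + (∂F_i/∂v) dv.
  For the x component: f_1(F) = 4*u*v + 4; d F_1 = (-2*v) du + (-2*u) dv
  For the y component: f_2(F) = -4*u*v + 2*v^2 + 4; d F_2 = (-2*v) du + (-2*u + 2*v) dv
Combining and collecting du, dv coefficients:
  coeff of du: 4*v*(-v^2 - 4)
  coeff of dv: -12*u*v^2 - 16*u + 4*v^3 + 8*v
F^* omega = (4*v*(-v^2 - 4)) du + (-12*u*v^2 - 16*u + 4*v^3 + 8*v) dv.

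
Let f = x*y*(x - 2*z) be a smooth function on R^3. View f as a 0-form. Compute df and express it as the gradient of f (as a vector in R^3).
df = (2*y*(x - z)) dx + (x*(x - 2*z)) dy + (-2*x*y) dz; grad f = (2*y*(x - z), x*(x - 2*z), -2*x*y)

For a 0-form f, d f = (∂f/∂x) dx + (∂f/∂y) dy + (∂f/∂z) dz. The components of the vector representation are exactly the entries of grad f in Cartesian coordinates:
  ∂f/∂x = 2*y*(x - z)
  ∂f/∂y = x*(x - 2*z)
  ∂f/∂z = -2*x*y.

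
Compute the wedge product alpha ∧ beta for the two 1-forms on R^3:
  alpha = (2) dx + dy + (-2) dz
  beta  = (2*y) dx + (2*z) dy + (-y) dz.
alpha ∧ beta = (-2*y + 4*z) dx ∧ dy + (2*y) dx ∧ dz + (-y + 4*z) dy ∧ dz

Distribute the wedge, using dx_i ∧ dx_j = -dx_j ∧ dx_i and dx_i ∧ dx_i = 0. For each pair (i, j) with i < j, the coefficient of dx_i ∧ dx_j in alpha ∧ beta is (alpha_i * beta_j - alpha_j * beta_i). Collecting: alpha ∧ beta = (-2*y + 4*z) dx ∧ dy + (2*y) dx ∧ dz + (-y + 4*z) dy ∧ dz.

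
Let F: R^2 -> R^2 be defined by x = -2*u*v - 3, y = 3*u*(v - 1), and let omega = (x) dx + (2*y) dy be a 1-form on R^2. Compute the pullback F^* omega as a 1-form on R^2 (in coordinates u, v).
F^* omega = (22*u*v^2 - 36*u*v + 18*u + 6*v) du + (2*u*(11*u*v - 9*u + 3)) dv

Using F^*(f dg) = (f ∘ F) d(g ∘ F), substitute each coordinate x_i by F_i(u, v) in f_i, and replace dx_i by d F_i = (∂F_i/∂u) du + (∂F_i/∂v) dv.
  For the x component: f_1(F) = -2*u*v - 3; d F_1 = (-2*v) du + (-2*u) dv
  For the y component: f_2(F) = 6*u*(v - 1); d F_2 = (3*v - 3) du + (3*u) dv
Combining and collecting du, dv coefficients:
  coeff of du: 22*u*v^2 - 36*u*v + 18*u + 6*v
  coeff of dv: 2*u*(11*u*v - 9*u + 3)
F^* omega = (22*u*v^2 - 36*u*v + 18*u + 6*v) du + (2*u*(11*u*v - 9*u + 3)) dv.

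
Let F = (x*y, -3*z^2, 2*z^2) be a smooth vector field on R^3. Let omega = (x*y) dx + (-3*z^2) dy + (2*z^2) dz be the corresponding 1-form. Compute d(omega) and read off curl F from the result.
d(omega) = (6*z) dy ∧ dz + (0) dz ∧ dx + (-x) dx ∧ dy; curl F = (6*z, 0, -x)

d omega = sum_{i<j} (∂f_j/∂x_i - ∂f_i/∂x_j) dx_i ∧ dx_j. Under the identification (dy ∧ dz, dz ∧ dx, dx ∧ dy) ↔ (e_x, e_y, e_z), the coefficients are exactly the components of curl F. Compute:
  ∂R/∂y - ∂Q/∂z = (0) - (-6*z) = 6*z
  ∂P/∂z - ∂R/∂x = (0) - (0) = 0
  ∂Q/∂x - ∂P/∂y = (0) - (x) = -x.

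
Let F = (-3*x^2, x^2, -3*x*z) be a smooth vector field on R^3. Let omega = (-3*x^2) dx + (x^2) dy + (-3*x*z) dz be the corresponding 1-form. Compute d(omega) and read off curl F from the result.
d(omega) = (0) dy ∧ dz + (3*z) dz ∧ dx + (2*x) dx ∧ dy; curl F = (0, 3*z, 2*x)

d omega = sum_{i<j} (∂f_j/∂x_i - ∂f_i/∂x_j) dx_i ∧ dx_j. Under the identification (dy ∧ dz, dz ∧ dx, dx ∧ dy) ↔ (e_x, e_y, e_z), the coefficients are exactly the components of curl F. Compute:
  ∂R/∂y - ∂Q/∂z = (0) - (0) = 0
  ∂P/∂z - ∂R/∂x = (0) - (-3*z) = 3*z
  ∂Q/∂x - ∂P/∂y = (2*x) - (0) = 2*x.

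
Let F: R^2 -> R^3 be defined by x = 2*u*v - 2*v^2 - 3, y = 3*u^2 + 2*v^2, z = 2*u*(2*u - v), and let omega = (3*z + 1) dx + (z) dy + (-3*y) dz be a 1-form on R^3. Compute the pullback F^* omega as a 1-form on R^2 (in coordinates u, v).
F^* omega = (-48*u^3 + 30*u^2*v - 60*u*v^2 + 12*v^3 + 2*v) du + (42*u^3 - 44*u^2*v + 28*u*v^2 + 2*u - 4*v) dv

Using F^*(f dg) = (f ∘ F) d(g ∘ F), substitute each coordinate x_i by F_i(u, v) in f_i, and replace dx_i by d F_i = (∂F_i/∂u) du + (∂F_i/∂v) dv.
  For the x component: f_1(F) = 12*u^2 - 6*u*v + 1; d F_1 = (2*v) du + (2*u - 4*v) dv
  For the y component: f_2(F) = 2*u*(2*u - v); d F_2 = (6*u) du + (4*v) dv
  For the z component: f_3(F) = -9*u^2 - 6*v^2; d F_3 = (8*u - 2*v) du + (-2*u) dv
Combining and collecting du, dv coefficients:
  coeff of du: -48*u^3 + 30*u^2*v - 60*u*v^2 + 12*v^3 + 2*v
  coeff of dv: 42*u^3 - 44*u^2*v + 28*u*v^2 + 2*u - 4*v
F^* omega = (-48*u^3 + 30*u^2*v - 60*u*v^2 + 12*v^3 + 2*v) du + (42*u^3 - 44*u^2*v + 28*u*v^2 + 2*u - 4*v) dv.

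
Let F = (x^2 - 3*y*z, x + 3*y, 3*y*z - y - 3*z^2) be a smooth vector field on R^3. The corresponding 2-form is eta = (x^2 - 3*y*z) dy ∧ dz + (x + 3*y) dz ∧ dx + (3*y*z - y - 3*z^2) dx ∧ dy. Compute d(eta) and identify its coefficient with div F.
d(eta) = (2*x + 3*y - 6*z + 3) dx ∧ dy ∧ dz; div F = 2*x + 3*y - 6*z + 3

For a 2-form in R^3 of the form above, applying d gives a 3-form with coefficient ∂P/∂x + ∂Q/∂y + ∂R/∂z:
  ∂P/∂x = 2*x
  ∂Q/∂y = 3
  ∂R/∂z = 3*y - 6*z
Sum = 2*x + 3*y - 6*z + 3, which is exactly div F.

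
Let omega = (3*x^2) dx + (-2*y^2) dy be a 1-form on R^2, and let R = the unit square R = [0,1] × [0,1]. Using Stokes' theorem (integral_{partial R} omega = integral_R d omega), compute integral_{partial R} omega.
integral_(partial R) omega = 0

Stokes: integral_partial_R omega = integral_R d omega with d omega = (∂Q/∂x - ∂P/∂y) dx ∧ dy.
  ∂Q/∂x = 0
  ∂P/∂y = 0
  integrand = ∂Q/∂x - ∂P/∂y = 0.
Integrating over R: integral_0^1 integral_0^1 (0) dx dy = 0.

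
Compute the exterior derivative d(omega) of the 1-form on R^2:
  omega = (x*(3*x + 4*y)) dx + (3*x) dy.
d(omega) = (3 - 4*x) dx ∧ dy

For a 1-form omega = sum_i f_i dx_i, the exterior derivative is
  d(omega) = sum_{i < j} (∂f_j/∂x_i - ∂f_i/∂x_j) dx_i ∧ dx_j.
  coefficient of dx ∧ dy: ∂f_2/∂x - ∂f_1/∂y = ∂(3*x)/∂x - ∂(x*(3*x + 4*y))/∂y = 3 - 4*x
Assembling: d(omega) = (3 - 4*x) dx ∧ dy.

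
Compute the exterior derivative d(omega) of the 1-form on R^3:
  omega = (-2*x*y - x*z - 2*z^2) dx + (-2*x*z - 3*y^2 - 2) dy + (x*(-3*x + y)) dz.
d(omega) = (2*x - 2*z) dx ∧ dy + (-5*x + y + 4*z) dx ∧ dz + (3*x) dy ∧ dz

For a 1-form omega = sum_i f_i dx_i, the exterior derivative is
  d(omega) = sum_{i < j} (∂f_j/∂x_i - ∂f_i/∂x_j) dx_i ∧ dx_j.
  coefficient of dx ∧ dy: ∂f_2/∂x - ∂f_1/∂y = ∂(-2*x*z - 3*y^2 - 2)/∂x - ∂(-2*x*y - x*z - 2*z^2)/∂y = 2*x - 2*z
  coefficient of dx ∧ dz: ∂f_3/∂x - ∂f_1/∂z = ∂(x*(-3*x + y))/∂x - ∂(-2*x*y - x*z - 2*z^2)/∂z = -5*x + y + 4*z
  coefficient of dy ∧ dz: ∂f_3/∂y - ∂f_2/∂z = ∂(x*(-3*x + y))/∂y - ∂(-2*x*z - 3*y^2 - 2)/∂z = 3*x
Assembling: d(omega) = (2*x - 2*z) dx ∧ dy + (-5*x + y + 4*z) dx ∧ dz + (3*x) dy ∧ dz.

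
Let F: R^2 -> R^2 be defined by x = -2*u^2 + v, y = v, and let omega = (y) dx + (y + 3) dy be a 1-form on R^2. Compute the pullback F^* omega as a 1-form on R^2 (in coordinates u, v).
F^* omega = (-4*u*v) du + (2*v + 3) dv

Using F^*(f dg) = (f ∘ F) d(g ∘ F), substitute each coordinate x_i by F_i(u, v) in f_i, and replace dx_i by d F_i = (∂F_i/∂u) du + (∂F_i/∂v) dv.
  For the x component: f_1(F) = v; d F_1 = (-4*u) du + (1) dv
  For the y component: f_2(F) = v + 3; d F_2 = (0) du + (1) dv
Combining and collecting du, dv coefficients:
  coeff of du: -4*u*v
  coeff of dv: 2*v + 3
F^* omega = (-4*u*v) du + (2*v + 3) dv.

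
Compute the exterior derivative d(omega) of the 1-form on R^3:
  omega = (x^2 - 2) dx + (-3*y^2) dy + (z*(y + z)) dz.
d(omega) = (z) dy ∧ dz

For a 1-form omega = sum_i f_i dx_i, the exterior derivative is
  d(omega) = sum_{i < j} (∂f_j/∂x_i - ∂f_i/∂x_j) dx_i ∧ dx_j.
  coefficient of dy ∧ dz: ∂f_3/∂y - ∂f_2/∂z = ∂(z*(y + z))/∂y - ∂(-3*y^2)/∂z = z
Assembling: d(omega) = (z) dy ∧ dz.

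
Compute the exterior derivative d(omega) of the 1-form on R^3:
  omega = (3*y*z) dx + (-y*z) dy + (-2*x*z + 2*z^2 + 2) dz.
d(omega) = (-3*z) dx ∧ dy + (-3*y - 2*z) dx ∧ dz + (y) dy ∧ dz

For a 1-form omega = sum_i f_i dx_i, the exterior derivative is
  d(omega) = sum_{i < j} (∂f_j/∂x_i - ∂f_i/∂x_j) dx_i ∧ dx_j.
  coefficient of dx ∧ dy: ∂f_2/∂x - ∂f_1/∂y = ∂(-y*z)/∂x - ∂(3*y*z)/∂y = -3*z
  coefficient of dx ∧ dz: ∂f_3/∂x - ∂f_1/∂z = ∂(-2*x*z + 2*z^2 + 2)/∂x - ∂(3*y*z)/∂z = -3*y - 2*z
  coefficient of dy ∧ dz: ∂f_3/∂y - ∂f_2/∂z = ∂(-2*x*z + 2*z^2 + 2)/∂y - ∂(-y*z)/∂z = y
Assembling: d(omega) = (-3*z) dx ∧ dy + (-3*y - 2*z) dx ∧ dz + (y) dy ∧ dz.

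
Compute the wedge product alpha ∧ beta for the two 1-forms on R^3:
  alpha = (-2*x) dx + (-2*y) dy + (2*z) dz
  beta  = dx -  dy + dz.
alpha ∧ beta = (2*x + 2*y) dx ∧ dy + (-2*x - 2*z) dx ∧ dz + (-2*y + 2*z) dy ∧ dz

Distribute the wedge, using dx_i ∧ dx_j = -dx_j ∧ dx_i and dx_i ∧ dx_i = 0. For each pair (i, j) with i < j, the coefficient of dx_i ∧ dx_j in alpha ∧ beta is (alpha_i * beta_j - alpha_j * beta_i). Collecting: alpha ∧ beta = (2*x + 2*y) dx ∧ dy + (-2*x - 2*z) dx ∧ dz + (-2*y + 2*z) dy ∧ dz.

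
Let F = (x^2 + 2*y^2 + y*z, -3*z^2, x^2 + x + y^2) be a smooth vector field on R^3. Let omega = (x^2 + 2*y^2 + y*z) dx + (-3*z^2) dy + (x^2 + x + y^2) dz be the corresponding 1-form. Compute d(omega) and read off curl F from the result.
d(omega) = (2*y + 6*z) dy ∧ dz + (-2*x + y - 1) dz ∧ dx + (-4*y - z) dx ∧ dy; curl F = (2*y + 6*z, -2*x + y - 1, -4*y - z)

d omega = sum_{i<j} (∂f_j/∂x_i - ∂f_i/∂x_j) dx_i ∧ dx_j. Under the identification (dy ∧ dz, dz ∧ dx, dx ∧ dy) ↔ (e_x, e_y, e_z), the coefficients are exactly the components of curl F. Compute:
  ∂R/∂y - ∂Q/∂z = (2*y) - (-6*z) = 2*y + 6*z
  ∂P/∂z - ∂R/∂x = (y) - (2*x + 1) = -2*x + y - 1
  ∂Q/∂x - ∂P/∂y = (0) - (4*y + z) = -4*y - z.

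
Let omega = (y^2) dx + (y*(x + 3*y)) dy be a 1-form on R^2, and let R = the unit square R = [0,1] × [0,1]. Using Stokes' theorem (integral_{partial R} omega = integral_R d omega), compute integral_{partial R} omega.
integral_(partial R) omega = -1/2

Stokes: integral_partial_R omega = integral_R d omega with d omega = (∂Q/∂x - ∂P/∂y) dx ∧ dy.
  ∂Q/∂x = y
  ∂P/∂y = 2*y
  integrand = ∂Q/∂x - ∂P/∂y = -y.
Integrating over R: integral_0^1 integral_0^1 (-y) dx dy = -1/2.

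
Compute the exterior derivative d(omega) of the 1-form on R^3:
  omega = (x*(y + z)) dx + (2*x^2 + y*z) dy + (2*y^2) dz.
d(omega) = (3*x) dx ∧ dy + (-x) dx ∧ dz + (3*y) dy ∧ dz

For a 1-form omega = sum_i f_i dx_i, the exterior derivative is
  d(omega) = sum_{i < j} (∂f_j/∂x_i - ∂f_i/∂x_j) dx_i ∧ dx_j.
  coefficient of dx ∧ dy: ∂f_2/∂x - ∂f_1/∂y = ∂(2*x^2 + y*z)/∂x - ∂(x*(y + z))/∂y = 3*x
  coefficient of dx ∧ dz: ∂f_3/∂x - ∂f_1/∂z = ∂(2*y^2)/∂x - ∂(x*(y + z))/∂z = -x
  coefficient of dy ∧ dz: ∂f_3/∂y - ∂f_2/∂z = ∂(2*y^2)/∂y - ∂(2*x^2 + y*z)/∂z = 3*y
Assembling: d(omega) = (3*x) dx ∧ dy + (-x) dx ∧ dz + (3*y) dy ∧ dz.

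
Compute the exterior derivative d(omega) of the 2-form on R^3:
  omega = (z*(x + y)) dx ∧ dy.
d(omega) = (x + y) dx ∧ dy ∧ dz

For a 2-form omega = sum_{i<j} g_{ij} dx_i ∧ dx_j, the exterior derivative is
  d(omega) = sum_{i<j} d(g_{ij}) ∧ dx_i ∧ dx_j = sum_{i<j, k} (∂g_{ij}/∂x_k) dx_k ∧ dx_i ∧ dx_j.
Expand each term, using dx_k ∧ dx_i ∧ dx_j = sgn(permutation) dx_{(a)} ∧ dx_{(b)} ∧ dx_{(c)} with (a < b < c) sorted:
  d(z*(x + y)) includes (∂/∂z)(z*(x + y)) dz = (x + y) dz, which multiplied by dx ∧ dy gives (x + y) dx ∧ dy ∧ dz
Collecting like 3-forms: d(omega) = (x + y) dx ∧ dy ∧ dz.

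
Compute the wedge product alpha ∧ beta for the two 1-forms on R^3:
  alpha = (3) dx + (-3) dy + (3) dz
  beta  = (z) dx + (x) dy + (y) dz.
alpha ∧ beta = (3*x + 3*z) dx ∧ dy + (3*y - 3*z) dx ∧ dz + (-3*x - 3*y) dy ∧ dz

Distribute the wedge, using dx_i ∧ dx_j = -dx_j ∧ dx_i and dx_i ∧ dx_i = 0. For each pair (i, j) with i < j, the coefficient of dx_i ∧ dx_j in alpha ∧ beta is (alpha_i * beta_j - alpha_j * beta_i). Collecting: alpha ∧ beta = (3*x + 3*z) dx ∧ dy + (3*y - 3*z) dx ∧ dz + (-3*x - 3*y) dy ∧ dz.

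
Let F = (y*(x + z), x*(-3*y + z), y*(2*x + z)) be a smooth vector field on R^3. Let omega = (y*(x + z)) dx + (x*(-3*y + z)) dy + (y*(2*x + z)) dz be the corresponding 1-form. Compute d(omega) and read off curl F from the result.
d(omega) = (x + z) dy ∧ dz + (-y) dz ∧ dx + (-x - 3*y) dx ∧ dy; curl F = (x + z, -y, -x - 3*y)

d omega = sum_{i<j} (∂f_j/∂x_i - ∂f_i/∂x_j) dx_i ∧ dx_j. Under the identification (dy ∧ dz, dz ∧ dx, dx ∧ dy) ↔ (e_x, e_y, e_z), the coefficients are exactly the components of curl F. Compute:
  ∂R/∂y - ∂Q/∂z = (2*x + z) - (x) = x + z
  ∂P/∂z - ∂R/∂x = (y) - (2*y) = -y
  ∂Q/∂x - ∂P/∂y = (-3*y + z) - (x + z) = -x - 3*y.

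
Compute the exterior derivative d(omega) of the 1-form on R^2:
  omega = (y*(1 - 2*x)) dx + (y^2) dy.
d(omega) = (2*x - 1) dx ∧ dy

For a 1-form omega = sum_i f_i dx_i, the exterior derivative is
  d(omega) = sum_{i < j} (∂f_j/∂x_i - ∂f_i/∂x_j) dx_i ∧ dx_j.
  coefficient of dx ∧ dy: ∂f_2/∂x - ∂f_1/∂y = ∂(y^2)/∂x - ∂(y*(1 - 2*x))/∂y = 2*x - 1
Assembling: d(omega) = (2*x - 1) dx ∧ dy.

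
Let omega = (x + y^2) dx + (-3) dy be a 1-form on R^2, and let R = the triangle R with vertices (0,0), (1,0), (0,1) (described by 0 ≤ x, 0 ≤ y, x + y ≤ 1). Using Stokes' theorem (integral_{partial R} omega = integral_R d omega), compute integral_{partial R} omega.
integral_(partial R) omega = -1/3

Stokes: integral_partial_R omega = integral_R d omega with d omega = (∂Q/∂x - ∂P/∂y) dx ∧ dy.
  ∂Q/∂x = 0
  ∂P/∂y = 2*y
  integrand = ∂Q/∂x - ∂P/∂y = -2*y.
Integrating over R: integral_0^1 integral_0^{1-x} (-2*y) dy dx = -1/3.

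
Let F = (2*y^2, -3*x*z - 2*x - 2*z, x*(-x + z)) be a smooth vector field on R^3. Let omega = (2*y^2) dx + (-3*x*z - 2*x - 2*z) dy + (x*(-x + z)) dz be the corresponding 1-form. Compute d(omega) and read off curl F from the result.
d(omega) = (3*x + 2) dy ∧ dz + (2*x - z) dz ∧ dx + (-4*y - 3*z - 2) dx ∧ dy; curl F = (3*x + 2, 2*x - z, -4*y - 3*z - 2)

d omega = sum_{i<j} (∂f_j/∂x_i - ∂f_i/∂x_j) dx_i ∧ dx_j. Under the identification (dy ∧ dz, dz ∧ dx, dx ∧ dy) ↔ (e_x, e_y, e_z), the coefficients are exactly the components of curl F. Compute:
  ∂R/∂y - ∂Q/∂z = (0) - (-3*x - 2) = 3*x + 2
  ∂P/∂z - ∂R/∂x = (0) - (-2*x + z) = 2*x - z
  ∂Q/∂x - ∂P/∂y = (-3*z - 2) - (4*y) = -4*y - 3*z - 2.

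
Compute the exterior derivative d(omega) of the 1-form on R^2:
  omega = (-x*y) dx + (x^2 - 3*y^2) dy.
d(omega) = (3*x) dx ∧ dy

For a 1-form omega = sum_i f_i dx_i, the exterior derivative is
  d(omega) = sum_{i < j} (∂f_j/∂x_i - ∂f_i/∂x_j) dx_i ∧ dx_j.
  coefficient of dx ∧ dy: ∂f_2/∂x - ∂f_1/∂y = ∂(x^2 - 3*y^2)/∂x - ∂(-x*y)/∂y = 3*x
Assembling: d(omega) = (3*x) dx ∧ dy.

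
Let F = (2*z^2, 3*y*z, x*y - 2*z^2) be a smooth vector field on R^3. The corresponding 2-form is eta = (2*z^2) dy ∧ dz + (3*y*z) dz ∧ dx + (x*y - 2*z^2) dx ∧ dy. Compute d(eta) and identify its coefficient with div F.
d(eta) = (-z) dx ∧ dy ∧ dz; div F = -z

For a 2-form in R^3 of the form above, applying d gives a 3-form with coefficient ∂P/∂x + ∂Q/∂y + ∂R/∂z:
  ∂P/∂x = 0
  ∂Q/∂y = 3*z
  ∂R/∂z = -4*z
Sum = -z, which is exactly div F.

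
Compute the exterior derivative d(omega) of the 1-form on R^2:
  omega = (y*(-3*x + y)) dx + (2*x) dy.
d(omega) = (3*x - 2*y + 2) dx ∧ dy

For a 1-form omega = sum_i f_i dx_i, the exterior derivative is
  d(omega) = sum_{i < j} (∂f_j/∂x_i - ∂f_i/∂x_j) dx_i ∧ dx_j.
  coefficient of dx ∧ dy: ∂f_2/∂x - ∂f_1/∂y = ∂(2*x)/∂x - ∂(y*(-3*x + y))/∂y = 3*x - 2*y + 2
Assembling: d(omega) = (3*x - 2*y + 2) dx ∧ dy.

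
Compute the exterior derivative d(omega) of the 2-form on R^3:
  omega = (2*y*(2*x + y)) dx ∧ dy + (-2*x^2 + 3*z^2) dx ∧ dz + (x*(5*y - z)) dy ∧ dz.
d(omega) = (5*y - z) dx ∧ dy ∧ dz

For a 2-form omega = sum_{i<j} g_{ij} dx_i ∧ dx_j, the exterior derivative is
  d(omega) = sum_{i<j} d(g_{ij}) ∧ dx_i ∧ dx_j = sum_{i<j, k} (∂g_{ij}/∂x_k) dx_k ∧ dx_i ∧ dx_j.
Expand each term, using dx_k ∧ dx_i ∧ dx_j = sgn(permutation) dx_{(a)} ∧ dx_{(b)} ∧ dx_{(c)} with (a < b < c) sorted:
  d(x*(5*y - z)) includes (∂/∂x)(x*(5*y - z)) dx = (5*y - z) dx, which multiplied by dy ∧ dz gives (5*y - z) dx ∧ dy ∧ dz
Collecting like 3-forms: d(omega) = (5*y - z) dx ∧ dy ∧ dz.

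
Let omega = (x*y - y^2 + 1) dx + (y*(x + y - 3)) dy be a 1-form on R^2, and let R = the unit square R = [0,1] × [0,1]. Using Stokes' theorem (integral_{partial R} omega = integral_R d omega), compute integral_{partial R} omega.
integral_(partial R) omega = 1

Stokes: integral_partial_R omega = integral_R d omega with d omega = (∂Q/∂x - ∂P/∂y) dx ∧ dy.
  ∂Q/∂x = y
  ∂P/∂y = x - 2*y
  integrand = ∂Q/∂x - ∂P/∂y = -x + 3*y.
Integrating over R: integral_0^1 integral_0^1 (-x + 3*y) dx dy = 1.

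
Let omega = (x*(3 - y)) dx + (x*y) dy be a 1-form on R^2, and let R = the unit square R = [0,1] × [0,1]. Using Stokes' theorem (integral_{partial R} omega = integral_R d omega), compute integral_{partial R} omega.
integral_(partial R) omega = 1

Stokes: integral_partial_R omega = integral_R d omega with d omega = (∂Q/∂x - ∂P/∂y) dx ∧ dy.
  ∂Q/∂x = y
  ∂P/∂y = -x
  integrand = ∂Q/∂x - ∂P/∂y = x + y.
Integrating over R: integral_0^1 integral_0^1 (x + y) dx dy = 1.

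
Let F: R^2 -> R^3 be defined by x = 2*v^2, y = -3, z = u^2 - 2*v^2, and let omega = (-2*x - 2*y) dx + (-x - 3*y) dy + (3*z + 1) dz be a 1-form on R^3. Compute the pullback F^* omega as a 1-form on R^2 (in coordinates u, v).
F^* omega = (2*u*(3*u^2 - 6*v^2 + 1)) du + (4*v*(-3*u^2 + 2*v^2 + 5)) dv

Using F^*(f dg) = (f ∘ F) d(g ∘ F), substitute each coordinate x_i by F_i(u, v) in f_i, and replace dx_i by d F_i = (∂F_i/∂u) du + (∂F_i/∂v) dv.
  For the x component: f_1(F) = 6 - 4*v^2; d F_1 = (0) du + (4*v) dv
  For the y component: f_2(F) = 9 - 2*v^2; d F_2 = (0) du + (0) dv
  For the z component: f_3(F) = 3*u^2 - 6*v^2 + 1; d F_3 = (2*u) du + (-4*v) dv
Combining and collecting du, dv coefficients:
  coeff of du: 2*u*(3*u^2 - 6*v^2 + 1)
  coeff of dv: 4*v*(-3*u^2 + 2*v^2 + 5)
F^* omega = (2*u*(3*u^2 - 6*v^2 + 1)) du + (4*v*(-3*u^2 + 2*v^2 + 5)) dv.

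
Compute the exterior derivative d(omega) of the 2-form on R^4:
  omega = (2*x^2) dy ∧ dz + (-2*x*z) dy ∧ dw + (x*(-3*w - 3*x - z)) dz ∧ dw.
d(omega) = (4*x) dx ∧ dy ∧ dz + (-2*z) dx ∧ dy ∧ dw + (2*x) dy ∧ dz ∧ dw + (-3*w - 6*x - z) dx ∧ dz ∧ dw

For a 2-form omega = sum_{i<j} g_{ij} dx_i ∧ dx_j, the exterior derivative is
  d(omega) = sum_{i<j} d(g_{ij}) ∧ dx_i ∧ dx_j = sum_{i<j, k} (∂g_{ij}/∂x_k) dx_k ∧ dx_i ∧ dx_j.
Expand each term, using dx_k ∧ dx_i ∧ dx_j = sgn(permutation) dx_{(a)} ∧ dx_{(b)} ∧ dx_{(c)} with (a < b < c) sorted:
  d(2*x^2) includes (∂/∂x)(2*x^2) dx = (4*x) dx, which multiplied by dy ∧ dz gives (4*x) dx ∧ dy ∧ dz
  d(-2*x*z) includes (∂/∂x)(-2*x*z) dx = (-2*z) dx, which multiplied by dy ∧ dw gives (-2*z) dx ∧ dy ∧ dw
  d(-2*x*z) includes (∂/∂z)(-2*x*z) dz = (-2*x) dz, which multiplied by dy ∧ dw gives (2*x) dy ∧ dz ∧ dw
  d(x*(-3*w - 3*x - z)) includes (∂/∂x)(x*(-3*w - 3*x - z)) dx = (-3*w - 6*x - z) dx, which multiplied by dz ∧ dw gives (-3*w - 6*x - z) dx ∧ dz ∧ dw
Collecting like 3-forms: d(omega) = (4*x) dx ∧ dy ∧ dz + (-2*z) dx ∧ dy ∧ dw + (2*x) dy ∧ dz ∧ dw + (-3*w - 6*x - z) dx ∧ dz ∧ dw.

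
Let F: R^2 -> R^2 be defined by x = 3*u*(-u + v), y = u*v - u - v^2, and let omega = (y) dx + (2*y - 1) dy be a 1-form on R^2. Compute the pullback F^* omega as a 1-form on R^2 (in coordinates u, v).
F^* omega = (-6*u^2*v + 6*u^2 + 11*u*v^2 - 7*u*v + 2*u - 5*v^3 + 2*v^2 - v + 1) du + (5*u^2*v - 5*u^2 - 9*u*v^2 + 4*u*v - u + 4*v^3 + 2*v) dv

Using F^*(f dg) = (f ∘ F) d(g ∘ F), substitute each coordinate x_i by F_i(u, v) in f_i, and replace dx_i by d F_i = (∂F_i/∂u) du + (∂F_i/∂v) dv.
  For the x component: f_1(F) = u*v - u - v^2; d F_1 = (-6*u + 3*v) du + (3*u) dv
  For the y component: f_2(F) = 2*u*v - 2*u - 2*v^2 - 1; d F_2 = (v - 1) du + (u - 2*v) dv
Combining and collecting du, dv coefficients:
  coeff of du: -6*u^2*v + 6*u^2 + 11*u*v^2 - 7*u*v + 2*u - 5*v^3 + 2*v^2 - v + 1
  coeff of dv: 5*u^2*v - 5*u^2 - 9*u*v^2 + 4*u*v - u + 4*v^3 + 2*v
F^* omega = (-6*u^2*v + 6*u^2 + 11*u*v^2 - 7*u*v + 2*u - 5*v^3 + 2*v^2 - v + 1) du + (5*u^2*v - 5*u^2 - 9*u*v^2 + 4*u*v - u + 4*v^3 + 2*v) dv.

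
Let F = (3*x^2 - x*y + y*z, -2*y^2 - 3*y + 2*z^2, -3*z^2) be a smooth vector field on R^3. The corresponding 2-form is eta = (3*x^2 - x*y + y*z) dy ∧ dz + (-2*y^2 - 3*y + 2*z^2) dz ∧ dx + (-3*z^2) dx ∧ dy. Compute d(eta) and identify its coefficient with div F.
d(eta) = (6*x - 5*y - 6*z - 3) dx ∧ dy ∧ dz; div F = 6*x - 5*y - 6*z - 3

For a 2-form in R^3 of the form above, applying d gives a 3-form with coefficient ∂P/∂x + ∂Q/∂y + ∂R/∂z:
  ∂P/∂x = 6*x - y
  ∂Q/∂y = -4*y - 3
  ∂R/∂z = -6*z
Sum = 6*x - 5*y - 6*z - 3, which is exactly div F.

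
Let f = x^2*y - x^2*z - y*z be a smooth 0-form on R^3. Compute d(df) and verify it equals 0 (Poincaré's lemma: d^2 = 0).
d(df) = 0

Step 1: df = sum_i (∂f/∂x_i) dx_i = (2*x*(y - z)) dx + (x^2 - z) dy + (-x^2 - y) dz.
Step 2: Apply d again. Using the 1-form formula, the coefficient of dx ∧ dy in d(df) is ∂^2 f/∂x ∂y - ∂^2 f/∂y ∂x = (2*x) - (2*x) = 0 (equality of mixed partials for smooth f).
Similarly for dx ∧ dz and dy ∧ dz — all coefficients vanish. So d(df) = 0.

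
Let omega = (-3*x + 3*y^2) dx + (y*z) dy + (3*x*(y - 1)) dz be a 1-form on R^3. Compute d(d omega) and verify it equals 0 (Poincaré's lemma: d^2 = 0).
d(d omega) = 0

Step 1: d omega = sum_{i<j} (∂f_j/∂x_i - ∂f_i/∂x_j) dx_i ∧ dx_j:
  coeff of dx ∧ dy: -6*y
  coeff of dx ∧ dz: 3*y - 3
  coeff of dy ∧ dz: 3*x - y
Step 2: Apply d again to each 2-form coefficient. The only possible 3-form in R^3 is dx ∧ dy ∧ dz, with coefficient
  ∂(coeff of dy∧dz)/∂x - ∂(coeff of dx∧dz)/∂y + ∂(coeff of dx∧dy)/∂z
  = ∂/∂x (3*x - y) - ∂/∂y (3*y - 3) + ∂/∂z (-6*y).
Each of these terms simplifies to sums of mixed partials that cancel in pairs. The result is 0 (by equality of mixed partials for smooth functions — Schwarz / Clairaut).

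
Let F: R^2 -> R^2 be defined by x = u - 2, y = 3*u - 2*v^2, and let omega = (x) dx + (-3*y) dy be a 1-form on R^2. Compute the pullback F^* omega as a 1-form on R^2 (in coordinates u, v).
F^* omega = (-26*u + 18*v^2 - 2) du + (36*u*v - 24*v^3) dv

Using F^*(f dg) = (f ∘ F) d(g ∘ F), substitute each coordinate x_i by F_i(u, v) in f_i, and replace dx_i by d F_i = (∂F_i/∂u) du + (∂F_i/∂v) dv.
  For the x component: f_1(F) = u - 2; d F_1 = (1) du + (0) dv
  For the y component: f_2(F) = -9*u + 6*v^2; d F_2 = (3) du + (-4*v) dv
Combining and collecting du, dv coefficients:
  coeff of du: -26*u + 18*v^2 - 2
  coeff of dv: 36*u*v - 24*v^3
F^* omega = (-26*u + 18*v^2 - 2) du + (36*u*v - 24*v^3) dv.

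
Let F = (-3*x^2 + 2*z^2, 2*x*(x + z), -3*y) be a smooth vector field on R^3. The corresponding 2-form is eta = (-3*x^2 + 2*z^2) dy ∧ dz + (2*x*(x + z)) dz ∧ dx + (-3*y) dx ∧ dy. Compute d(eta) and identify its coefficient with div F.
d(eta) = (-6*x) dx ∧ dy ∧ dz; div F = -6*x

For a 2-form in R^3 of the form above, applying d gives a 3-form with coefficient ∂P/∂x + ∂Q/∂y + ∂R/∂z:
  ∂P/∂x = -6*x
  ∂Q/∂y = 0
  ∂R/∂z = 0
Sum = -6*x, which is exactly div F.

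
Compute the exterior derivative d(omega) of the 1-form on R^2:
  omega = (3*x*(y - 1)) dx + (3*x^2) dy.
d(omega) = (3*x) dx ∧ dy

For a 1-form omega = sum_i f_i dx_i, the exterior derivative is
  d(omega) = sum_{i < j} (∂f_j/∂x_i - ∂f_i/∂x_j) dx_i ∧ dx_j.
  coefficient of dx ∧ dy: ∂f_2/∂x - ∂f_1/∂y = ∂(3*x^2)/∂x - ∂(3*x*(y - 1))/∂y = 3*x
Assembling: d(omega) = (3*x) dx ∧ dy.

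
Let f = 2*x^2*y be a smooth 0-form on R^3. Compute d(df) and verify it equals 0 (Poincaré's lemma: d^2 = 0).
d(df) = 0

Step 1: df = sum_i (∂f/∂x_i) dx_i = (4*x*y) dx + (2*x^2) dy + (0) dz.
Step 2: Apply d again. Using the 1-form formula, the coefficient of dx ∧ dy in d(df) is ∂^2 f/∂x ∂y - ∂^2 f/∂y ∂x = (4*x) - (4*x) = 0 (equality of mixed partials for smooth f).
Similarly for dx ∧ dz and dy ∧ dz — all coefficients vanish. So d(df) = 0.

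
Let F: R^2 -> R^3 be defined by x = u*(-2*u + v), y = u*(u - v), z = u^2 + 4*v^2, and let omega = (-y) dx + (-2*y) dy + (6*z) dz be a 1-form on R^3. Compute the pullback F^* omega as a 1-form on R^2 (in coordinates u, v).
F^* omega = (u*(12*u^2 + u*v + 47*v^2)) du + (u^3 + 47*u^2*v + 192*v^3) dv

Using F^*(f dg) = (f ∘ F) d(g ∘ F), substitute each coordinate x_i by F_i(u, v) in f_i, and replace dx_i by d F_i = (∂F_i/∂u) du + (∂F_i/∂v) dv.
  For the x component: f_1(F) = u*(-u + v); d F_1 = (-4*u + v) du + (u) dv
  For the y component: f_2(F) = 2*u*(-u + v); d F_2 = (2*u - v) du + (-u) dv
  For the z component: f_3(F) = 6*u^2 + 24*v^2; d F_3 = (2*u) du + (8*v) dv
Combining and collecting du, dv coefficients:
  coeff of du: u*(12*u^2 + u*v + 47*v^2)
  coeff of dv: u^3 + 47*u^2*v + 192*v^3
F^* omega = (u*(12*u^2 + u*v + 47*v^2)) du + (u^3 + 47*u^2*v + 192*v^3) dv.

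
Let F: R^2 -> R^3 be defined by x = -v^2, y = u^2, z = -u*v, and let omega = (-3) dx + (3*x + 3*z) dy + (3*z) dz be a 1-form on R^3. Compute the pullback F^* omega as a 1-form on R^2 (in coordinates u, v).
F^* omega = (3*u*v*(-2*u - v)) du + (3*v*(u^2 + 2)) dv

Using F^*(f dg) = (f ∘ F) d(g ∘ F), substitute each coordinate x_i by F_i(u, v) in f_i, and replace dx_i by d F_i = (∂F_i/∂u) du + (∂F_i/∂v) dv.
  For the x component: f_1(F) = -3; d F_1 = (0) du + (-2*v) dv
  For the y component: f_2(F) = 3*v*(-u - v); d F_2 = (2*u) du + (0) dv
  For the z component: f_3(F) = -3*u*v; d F_3 = (-v) du + (-u) dv
Combining and collecting du, dv coefficients:
  coeff of du: 3*u*v*(-2*u - v)
  coeff of dv: 3*v*(u^2 + 2)
F^* omega = (3*u*v*(-2*u - v)) du + (3*v*(u^2 + 2)) dv.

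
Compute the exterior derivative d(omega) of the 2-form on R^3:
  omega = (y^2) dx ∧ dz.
d(omega) = (-2*y) dx ∧ dy ∧ dz

For a 2-form omega = sum_{i<j} g_{ij} dx_i ∧ dx_j, the exterior derivative is
  d(omega) = sum_{i<j} d(g_{ij}) ∧ dx_i ∧ dx_j = sum_{i<j, k} (∂g_{ij}/∂x_k) dx_k ∧ dx_i ∧ dx_j.
Expand each term, using dx_k ∧ dx_i ∧ dx_j = sgn(permutation) dx_{(a)} ∧ dx_{(b)} ∧ dx_{(c)} with (a < b < c) sorted:
  d(y^2) includes (∂/∂y)(y^2) dy = (2*y) dy, which multiplied by dx ∧ dz gives (-2*y) dx ∧ dy ∧ dz
Collecting like 3-forms: d(omega) = (-2*y) dx ∧ dy ∧ dz.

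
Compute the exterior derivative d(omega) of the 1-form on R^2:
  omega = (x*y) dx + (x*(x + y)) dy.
d(omega) = (x + y) dx ∧ dy

For a 1-form omega = sum_i f_i dx_i, the exterior derivative is
  d(omega) = sum_{i < j} (∂f_j/∂x_i - ∂f_i/∂x_j) dx_i ∧ dx_j.
  coefficient of dx ∧ dy: ∂f_2/∂x - ∂f_1/∂y = ∂(x*(x + y))/∂x - ∂(x*y)/∂y = x + y
Assembling: d(omega) = (x + y) dx ∧ dy.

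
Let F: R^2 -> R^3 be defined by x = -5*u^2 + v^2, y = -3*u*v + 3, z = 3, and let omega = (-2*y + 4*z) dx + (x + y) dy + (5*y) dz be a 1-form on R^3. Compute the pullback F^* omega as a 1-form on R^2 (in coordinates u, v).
F^* omega = (-45*u^2*v + 9*u*v^2 - 60*u - 3*v^3 - 9*v) du + (15*u^3 + 9*u^2*v + 9*u*v^2 - 9*u + 12*v) dv

Using F^*(f dg) = (f ∘ F) d(g ∘ F), substitute each coordinate x_i by F_i(u, v) in f_i, and replace dx_i by d F_i = (∂F_i/∂u) du + (∂F_i/∂v) dv.
  For the x component: f_1(F) = 6*u*v + 6; d F_1 = (-10*u) du + (2*v) dv
  For the y component: f_2(F) = -5*u^2 - 3*u*v + v^2 + 3; d F_2 = (-3*v) du + (-3*u) dv
  For the z component: f_3(F) = -15*u*v + 15; d F_3 = (0) du + (0) dv
Combining and collecting du, dv coefficients:
  coeff of du: -45*u^2*v + 9*u*v^2 - 60*u - 3*v^3 - 9*v
  coeff of dv: 15*u^3 + 9*u^2*v + 9*u*v^2 - 9*u + 12*v
F^* omega = (-45*u^2*v + 9*u*v^2 - 60*u - 3*v^3 - 9*v) du + (15*u^3 + 9*u^2*v + 9*u*v^2 - 9*u + 12*v) dv.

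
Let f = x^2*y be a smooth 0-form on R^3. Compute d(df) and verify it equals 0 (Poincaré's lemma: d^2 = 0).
d(df) = 0

Step 1: df = sum_i (∂f/∂x_i) dx_i = (2*x*y) dx + (x^2) dy + (0) dz.
Step 2: Apply d again. Using the 1-form formula, the coefficient of dx ∧ dy in d(df) is ∂^2 f/∂x ∂y - ∂^2 f/∂y ∂x = (2*x) - (2*x) = 0 (equality of mixed partials for smooth f).
Similarly for dx ∧ dz and dy ∧ dz — all coefficients vanish. So d(df) = 0.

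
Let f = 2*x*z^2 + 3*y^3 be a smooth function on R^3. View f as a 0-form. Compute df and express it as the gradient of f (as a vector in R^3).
df = (2*z^2) dx + (9*y^2) dy + (4*x*z) dz; grad f = (2*z^2, 9*y^2, 4*x*z)

For a 0-form f, d f = (∂f/∂x) dx + (∂f/∂y) dy + (∂f/∂z) dz. The components of the vector representation are exactly the entries of grad f in Cartesian coordinates:
  ∂f/∂x = 2*z^2
  ∂f/∂y = 9*y^2
  ∂f/∂z = 4*x*z.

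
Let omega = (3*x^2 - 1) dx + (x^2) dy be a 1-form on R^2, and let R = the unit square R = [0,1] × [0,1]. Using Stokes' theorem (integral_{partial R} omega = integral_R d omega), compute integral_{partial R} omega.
integral_(partial R) omega = 1

Stokes: integral_partial_R omega = integral_R d omega with d omega = (∂Q/∂x - ∂P/∂y) dx ∧ dy.
  ∂Q/∂x = 2*x
  ∂P/∂y = 0
  integrand = ∂Q/∂x - ∂P/∂y = 2*x.
Integrating over R: integral_0^1 integral_0^1 (2*x) dx dy = 1.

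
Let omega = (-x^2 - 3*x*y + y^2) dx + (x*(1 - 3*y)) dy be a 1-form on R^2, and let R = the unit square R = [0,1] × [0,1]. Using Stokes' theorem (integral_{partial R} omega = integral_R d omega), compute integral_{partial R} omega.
integral_(partial R) omega = 0

Stokes: integral_partial_R omega = integral_R d omega with d omega = (∂Q/∂x - ∂P/∂y) dx ∧ dy.
  ∂Q/∂x = 1 - 3*y
  ∂P/∂y = -3*x + 2*y
  integrand = ∂Q/∂x - ∂P/∂y = 3*x - 5*y + 1.
Integrating over R: integral_0^1 integral_0^1 (3*x - 5*y + 1) dx dy = 0.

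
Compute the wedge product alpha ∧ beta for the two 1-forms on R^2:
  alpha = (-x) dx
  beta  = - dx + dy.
alpha ∧ beta = (-x) dx ∧ dy

Distribute the wedge, using dx_i ∧ dx_j = -dx_j ∧ dx_i and dx_i ∧ dx_i = 0. For each pair (i, j) with i < j, the coefficient of dx_i ∧ dx_j in alpha ∧ beta is (alpha_i * beta_j - alpha_j * beta_i). Collecting: alpha ∧ beta = (-x) dx ∧ dy.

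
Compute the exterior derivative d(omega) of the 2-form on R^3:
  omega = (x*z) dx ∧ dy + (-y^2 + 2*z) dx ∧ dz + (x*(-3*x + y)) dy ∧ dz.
d(omega) = (-5*x + 3*y) dx ∧ dy ∧ dz

For a 2-form omega = sum_{i<j} g_{ij} dx_i ∧ dx_j, the exterior derivative is
  d(omega) = sum_{i<j} d(g_{ij}) ∧ dx_i ∧ dx_j = sum_{i<j, k} (∂g_{ij}/∂x_k) dx_k ∧ dx_i ∧ dx_j.
Expand each term, using dx_k ∧ dx_i ∧ dx_j = sgn(permutation) dx_{(a)} ∧ dx_{(b)} ∧ dx_{(c)} with (a < b < c) sorted:
  d(x*z) includes (∂/∂z)(x*z) dz = (x) dz, which multiplied by dx ∧ dy gives (x) dx ∧ dy ∧ dz
  d(-y^2 + 2*z) includes (∂/∂y)(-y^2 + 2*z) dy = (-2*y) dy, which multiplied by dx ∧ dz gives (2*y) dx ∧ dy ∧ dz
  d(x*(-3*x + y)) includes (∂/∂x)(x*(-3*x + y)) dx = (-6*x + y) dx, which multiplied by dy ∧ dz gives (-6*x + y) dx ∧ dy ∧ dz
Collecting like 3-forms: d(omega) = (-5*x + 3*y) dx ∧ dy ∧ dz.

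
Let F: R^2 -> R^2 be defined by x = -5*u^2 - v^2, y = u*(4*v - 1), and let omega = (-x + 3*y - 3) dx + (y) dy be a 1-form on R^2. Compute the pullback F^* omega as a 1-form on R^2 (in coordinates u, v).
F^* omega = (u*(-50*u^2 - 120*u*v + 30*u + 6*v^2 - 8*v + 31)) du + (6*u^2*v - 4*u^2 - 24*u*v^2 + 6*u*v - 2*v^3 + 6*v) dv

Using F^*(f dg) = (f ∘ F) d(g ∘ F), substitute each coordinate x_i by F_i(u, v) in f_i, and replace dx_i by d F_i = (∂F_i/∂u) du + (∂F_i/∂v) dv.
  For the x component: f_1(F) = 5*u^2 + 12*u*v - 3*u + v^2 - 3; d F_1 = (-10*u) du + (-2*v) dv
  For the y component: f_2(F) = u*(4*v - 1); d F_2 = (4*v - 1) du + (4*u) dv
Combining and collecting du, dv coefficients:
  coeff of du: u*(-50*u^2 - 120*u*v + 30*u + 6*v^2 - 8*v + 31)
  coeff of dv: 6*u^2*v - 4*u^2 - 24*u*v^2 + 6*u*v - 2*v^3 + 6*v
F^* omega = (u*(-50*u^2 - 120*u*v + 30*u + 6*v^2 - 8*v + 31)) du + (6*u^2*v - 4*u^2 - 24*u*v^2 + 6*u*v - 2*v^3 + 6*v) dv.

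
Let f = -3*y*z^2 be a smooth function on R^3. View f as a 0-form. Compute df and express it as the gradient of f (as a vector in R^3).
df = (0) dx + (-3*z^2) dy + (-6*y*z) dz; grad f = (0, -3*z^2, -6*y*z)

For a 0-form f, d f = (∂f/∂x) dx + (∂f/∂y) dy + (∂f/∂z) dz. The components of the vector representation are exactly the entries of grad f in Cartesian coordinates:
  ∂f/∂x = 0
  ∂f/∂y = -3*z^2
  ∂f/∂z = -6*y*z.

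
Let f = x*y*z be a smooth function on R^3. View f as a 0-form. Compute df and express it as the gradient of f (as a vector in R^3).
df = (y*z) dx + (x*z) dy + (x*y) dz; grad f = (y*z, x*z, x*y)

For a 0-form f, d f = (∂f/∂x) dx + (∂f/∂y) dy + (∂f/∂z) dz. The components of the vector representation are exactly the entries of grad f in Cartesian coordinates:
  ∂f/∂x = y*z
  ∂f/∂y = x*z
  ∂f/∂z = x*y.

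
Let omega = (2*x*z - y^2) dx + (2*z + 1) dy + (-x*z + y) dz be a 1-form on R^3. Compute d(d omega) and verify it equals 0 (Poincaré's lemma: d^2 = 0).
d(d omega) = 0

Step 1: d omega = sum_{i<j} (∂f_j/∂x_i - ∂f_i/∂x_j) dx_i ∧ dx_j:
  coeff of dx ∧ dy: 2*y
  coeff of dx ∧ dz: -2*x - z
  coeff of dy ∧ dz: -1
Step 2: Apply d again to each 2-form coefficient. The only possible 3-form in R^3 is dx ∧ dy ∧ dz, with coefficient
  ∂(coeff of dy∧dz)/∂x - ∂(coeff of dx∧dz)/∂y + ∂(coeff of dx∧dy)/∂z
  = ∂/∂x (-1) - ∂/∂y (-2*x - z) + ∂/∂z (2*y).
Each of these terms simplifies to sums of mixed partials that cancel in pairs. The result is 0 (by equality of mixed partials for smooth functions — Schwarz / Clairaut).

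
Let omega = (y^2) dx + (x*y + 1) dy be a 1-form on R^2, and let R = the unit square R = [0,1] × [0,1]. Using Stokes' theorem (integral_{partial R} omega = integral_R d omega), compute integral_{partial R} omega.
integral_(partial R) omega = -1/2

Stokes: integral_partial_R omega = integral_R d omega with d omega = (∂Q/∂x - ∂P/∂y) dx ∧ dy.
  ∂Q/∂x = y
  ∂P/∂y = 2*y
  integrand = ∂Q/∂x - ∂P/∂y = -y.
Integrating over R: integral_0^1 integral_0^1 (-y) dx dy = -1/2.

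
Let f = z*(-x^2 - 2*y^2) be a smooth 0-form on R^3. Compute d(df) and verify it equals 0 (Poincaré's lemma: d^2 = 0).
d(df) = 0

Step 1: df = sum_i (∂f/∂x_i) dx_i = (-2*x*z) dx + (-4*y*z) dy + (-x^2 - 2*y^2) dz.
Step 2: Apply d again. Using the 1-form formula, the coefficient of dx ∧ dy in d(df) is ∂^2 f/∂x ∂y - ∂^2 f/∂y ∂x = (0) - (0) = 0 (equality of mixed partials for smooth f).
Similarly for dx ∧ dz and dy ∧ dz — all coefficients vanish. So d(df) = 0.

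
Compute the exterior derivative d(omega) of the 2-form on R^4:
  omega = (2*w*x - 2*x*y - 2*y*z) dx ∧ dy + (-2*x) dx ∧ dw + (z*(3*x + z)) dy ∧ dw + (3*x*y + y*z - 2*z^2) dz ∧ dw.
d(omega) = (-2*y) dx ∧ dy ∧ dz + (2*x + 3*z) dx ∧ dy ∧ dw + (-z) dy ∧ dz ∧ dw + (3*y) dx ∧ dz ∧ dw

For a 2-form omega = sum_{i<j} g_{ij} dx_i ∧ dx_j, the exterior derivative is
  d(omega) = sum_{i<j} d(g_{ij}) ∧ dx_i ∧ dx_j = sum_{i<j, k} (∂g_{ij}/∂x_k) dx_k ∧ dx_i ∧ dx_j.
Expand each term, using dx_k ∧ dx_i ∧ dx_j = sgn(permutation) dx_{(a)} ∧ dx_{(b)} ∧ dx_{(c)} with (a < b < c) sorted:
  d(2*w*x - 2*x*y - 2*y*z) includes (∂/∂z)(2*w*x - 2*x*y - 2*y*z) dz = (-2*y) dz, which multiplied by dx ∧ dy gives (-2*y) dx ∧ dy ∧ dz
  d(2*w*x - 2*x*y - 2*y*z) includes (∂/∂w)(2*w*x - 2*x*y - 2*y*z) dw = (2*x) dw, which multiplied by dx ∧ dy gives (2*x) dx ∧ dy ∧ dw
  d(z*(3*x + z)) includes (∂/∂x)(z*(3*x + z)) dx = (3*z) dx, which multiplied by dy ∧ dw gives (3*z) dx ∧ dy ∧ dw
  d(z*(3*x + z)) includes (∂/∂z)(z*(3*x + z)) dz = (3*x + 2*z) dz, which multiplied by dy ∧ dw gives (-3*x - 2*z) dy ∧ dz ∧ dw
  d(3*x*y + y*z - 2*z^2) includes (∂/∂x)(3*x*y + y*z - 2*z^2) dx = (3*y) dx, which multiplied by dz ∧ dw gives (3*y) dx ∧ dz ∧ dw
  d(3*x*y + y*z - 2*z^2) includes (∂/∂y)(3*x*y + y*z - 2*z^2) dy = (3*x + z) dy, which multiplied by dz ∧ dw gives (3*x + z) dy ∧ dz ∧ dw
Collecting like 3-forms: d(omega) = (-2*y) dx ∧ dy ∧ dz + (2*x + 3*z) dx ∧ dy ∧ dw + (-z) dy ∧ dz ∧ dw + (3*y) dx ∧ dz ∧ dw.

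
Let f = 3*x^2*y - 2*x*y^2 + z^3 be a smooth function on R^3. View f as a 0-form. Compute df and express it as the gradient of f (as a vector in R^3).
df = (2*y*(3*x - y)) dx + (x*(3*x - 4*y)) dy + (3*z^2) dz; grad f = (2*y*(3*x - y), x*(3*x - 4*y), 3*z^2)

For a 0-form f, d f = (∂f/∂x) dx + (∂f/∂y) dy + (∂f/∂z) dz. The components of the vector representation are exactly the entries of grad f in Cartesian coordinates:
  ∂f/∂x = 2*y*(3*x - y)
  ∂f/∂y = x*(3*x - 4*y)
  ∂f/∂z = 3*z^2.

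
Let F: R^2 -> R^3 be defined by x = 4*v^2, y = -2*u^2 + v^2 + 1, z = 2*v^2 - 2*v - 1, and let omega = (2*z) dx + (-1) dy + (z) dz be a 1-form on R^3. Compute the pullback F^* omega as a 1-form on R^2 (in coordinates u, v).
F^* omega = (4*u) du + (40*v^3 - 44*v^2 - 18*v + 2) dv

Using F^*(f dg) = (f ∘ F) d(g ∘ F), substitute each coordinate x_i by F_i(u, v) in f_i, and replace dx_i by d F_i = (∂F_i/∂u) du + (∂F_i/∂v) dv.
  For the x component: f_1(F) = 4*v^2 - 4*v - 2; d F_1 = (0) du + (8*v) dv
  For the y component: f_2(F) = -1; d F_2 = (-4*u) du + (2*v) dv
  For the z component: f_3(F) = 2*v^2 - 2*v - 1; d F_3 = (0) du + (4*v - 2) dv
Combining and collecting du, dv coefficients:
  coeff of du: 4*u
  coeff of dv: 40*v^3 - 44*v^2 - 18*v + 2
F^* omega = (4*u) du + (40*v^3 - 44*v^2 - 18*v + 2) dv.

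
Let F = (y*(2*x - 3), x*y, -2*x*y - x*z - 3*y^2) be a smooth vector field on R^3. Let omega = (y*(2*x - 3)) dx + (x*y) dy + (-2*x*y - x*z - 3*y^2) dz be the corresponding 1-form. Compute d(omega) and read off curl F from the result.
d(omega) = (-2*x - 6*y) dy ∧ dz + (2*y + z) dz ∧ dx + (-2*x + y + 3) dx ∧ dy; curl F = (-2*x - 6*y, 2*y + z, -2*x + y + 3)

d omega = sum_{i<j} (∂f_j/∂x_i - ∂f_i/∂x_j) dx_i ∧ dx_j. Under the identification (dy ∧ dz, dz ∧ dx, dx ∧ dy) ↔ (e_x, e_y, e_z), the coefficients are exactly the components of curl F. Compute:
  ∂R/∂y - ∂Q/∂z = (-2*x - 6*y) - (0) = -2*x - 6*y
  ∂P/∂z - ∂R/∂x = (0) - (-2*y - z) = 2*y + z
  ∂Q/∂x - ∂P/∂y = (y) - (2*x - 3) = -2*x + y + 3.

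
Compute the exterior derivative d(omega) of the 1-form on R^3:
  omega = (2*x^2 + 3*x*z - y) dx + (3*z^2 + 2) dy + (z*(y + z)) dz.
d(omega) = (1) dx ∧ dy + (-3*x) dx ∧ dz + (-5*z) dy ∧ dz

For a 1-form omega = sum_i f_i dx_i, the exterior derivative is
  d(omega) = sum_{i < j} (∂f_j/∂x_i - ∂f_i/∂x_j) dx_i ∧ dx_j.
  coefficient of dx ∧ dy: ∂f_2/∂x - ∂f_1/∂y = ∂(3*z^2 + 2)/∂x - ∂(2*x^2 + 3*x*z - y)/∂y = 1
  coefficient of dx ∧ dz: ∂f_3/∂x - ∂f_1/∂z = ∂(z*(y + z))/∂x - ∂(2*x^2 + 3*x*z - y)/∂z = -3*x
  coefficient of dy ∧ dz: ∂f_3/∂y - ∂f_2/∂z = ∂(z*(y + z))/∂y - ∂(3*z^2 + 2)/∂z = -5*z
Assembling: d(omega) = (1) dx ∧ dy + (-3*x) dx ∧ dz + (-5*z) dy ∧ dz.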